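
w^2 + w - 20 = (w - 4)*(w + 5)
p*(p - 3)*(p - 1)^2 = p^4 - 5*p^3 + 7*p^2 - 3*p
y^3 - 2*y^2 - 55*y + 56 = (y - 8)*(y - 1)*(y + 7)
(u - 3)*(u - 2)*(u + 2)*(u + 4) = u^4 + u^3 - 16*u^2 - 4*u + 48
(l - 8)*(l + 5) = l^2 - 3*l - 40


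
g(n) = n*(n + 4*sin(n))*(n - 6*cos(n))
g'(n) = n*(n + 4*sin(n))*(6*sin(n) + 1) + n*(n - 6*cos(n))*(4*cos(n) + 1) + (n + 4*sin(n))*(n - 6*cos(n))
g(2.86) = 97.95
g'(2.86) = -5.56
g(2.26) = 73.42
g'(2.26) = 79.33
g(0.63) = -7.94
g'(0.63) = -15.31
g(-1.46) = -16.85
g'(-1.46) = -23.37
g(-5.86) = -280.02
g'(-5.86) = 441.95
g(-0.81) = -14.85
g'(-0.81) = 23.35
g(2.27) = 74.21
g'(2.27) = 78.45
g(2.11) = 60.70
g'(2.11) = 89.13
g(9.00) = 1386.44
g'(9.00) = 142.54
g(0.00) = 0.00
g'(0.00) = 0.00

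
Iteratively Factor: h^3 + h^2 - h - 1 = (h + 1)*(h^2 - 1) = (h - 1)*(h + 1)*(h + 1)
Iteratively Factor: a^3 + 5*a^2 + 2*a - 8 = (a - 1)*(a^2 + 6*a + 8) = (a - 1)*(a + 2)*(a + 4)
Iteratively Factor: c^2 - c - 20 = (c + 4)*(c - 5)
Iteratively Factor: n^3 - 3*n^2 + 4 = (n - 2)*(n^2 - n - 2) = (n - 2)^2*(n + 1)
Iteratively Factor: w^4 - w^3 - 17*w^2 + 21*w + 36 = (w - 3)*(w^3 + 2*w^2 - 11*w - 12) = (w - 3)*(w + 1)*(w^2 + w - 12) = (w - 3)*(w + 1)*(w + 4)*(w - 3)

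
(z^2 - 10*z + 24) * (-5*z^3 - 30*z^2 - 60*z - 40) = -5*z^5 + 20*z^4 + 120*z^3 - 160*z^2 - 1040*z - 960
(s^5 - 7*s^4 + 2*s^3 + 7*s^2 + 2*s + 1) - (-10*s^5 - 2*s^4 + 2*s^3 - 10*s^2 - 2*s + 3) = 11*s^5 - 5*s^4 + 17*s^2 + 4*s - 2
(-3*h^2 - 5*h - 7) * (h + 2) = -3*h^3 - 11*h^2 - 17*h - 14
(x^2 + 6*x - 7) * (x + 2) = x^3 + 8*x^2 + 5*x - 14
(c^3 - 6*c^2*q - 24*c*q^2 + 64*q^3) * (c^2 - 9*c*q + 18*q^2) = c^5 - 15*c^4*q + 48*c^3*q^2 + 172*c^2*q^3 - 1008*c*q^4 + 1152*q^5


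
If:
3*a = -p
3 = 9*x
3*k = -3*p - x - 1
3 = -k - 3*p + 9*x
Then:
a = -2/27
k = -2/3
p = 2/9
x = 1/3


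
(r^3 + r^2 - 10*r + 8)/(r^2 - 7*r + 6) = (r^2 + 2*r - 8)/(r - 6)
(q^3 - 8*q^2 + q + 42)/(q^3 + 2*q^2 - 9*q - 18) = (q - 7)/(q + 3)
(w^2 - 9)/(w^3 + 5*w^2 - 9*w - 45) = 1/(w + 5)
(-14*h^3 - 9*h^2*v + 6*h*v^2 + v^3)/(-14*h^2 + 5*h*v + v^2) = h + v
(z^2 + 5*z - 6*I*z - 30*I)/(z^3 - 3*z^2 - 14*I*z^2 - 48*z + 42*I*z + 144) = (z + 5)/(z^2 - z*(3 + 8*I) + 24*I)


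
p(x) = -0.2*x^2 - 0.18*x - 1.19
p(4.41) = -5.87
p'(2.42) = -1.15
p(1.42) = -1.85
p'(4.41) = -1.94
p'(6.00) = -2.58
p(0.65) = -1.39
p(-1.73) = -1.48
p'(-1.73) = 0.51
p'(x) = -0.4*x - 0.18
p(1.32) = -1.78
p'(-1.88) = 0.57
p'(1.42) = -0.75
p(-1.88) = -1.56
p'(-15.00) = 5.82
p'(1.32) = -0.71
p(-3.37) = -2.85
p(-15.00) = -43.49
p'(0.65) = -0.44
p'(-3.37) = 1.17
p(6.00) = -9.47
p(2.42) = -2.80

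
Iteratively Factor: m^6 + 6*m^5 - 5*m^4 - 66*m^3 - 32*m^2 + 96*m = (m + 4)*(m^5 + 2*m^4 - 13*m^3 - 14*m^2 + 24*m) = (m + 4)^2*(m^4 - 2*m^3 - 5*m^2 + 6*m) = m*(m + 4)^2*(m^3 - 2*m^2 - 5*m + 6) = m*(m + 2)*(m + 4)^2*(m^2 - 4*m + 3) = m*(m - 1)*(m + 2)*(m + 4)^2*(m - 3)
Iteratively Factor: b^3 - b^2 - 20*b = (b + 4)*(b^2 - 5*b) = b*(b + 4)*(b - 5)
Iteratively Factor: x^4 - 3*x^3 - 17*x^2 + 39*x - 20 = (x - 5)*(x^3 + 2*x^2 - 7*x + 4) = (x - 5)*(x - 1)*(x^2 + 3*x - 4) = (x - 5)*(x - 1)^2*(x + 4)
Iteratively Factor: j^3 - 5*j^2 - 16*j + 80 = (j - 4)*(j^2 - j - 20) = (j - 4)*(j + 4)*(j - 5)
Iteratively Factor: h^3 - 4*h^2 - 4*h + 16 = (h + 2)*(h^2 - 6*h + 8) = (h - 2)*(h + 2)*(h - 4)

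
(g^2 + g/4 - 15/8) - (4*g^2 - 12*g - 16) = -3*g^2 + 49*g/4 + 113/8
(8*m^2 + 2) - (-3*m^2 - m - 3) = 11*m^2 + m + 5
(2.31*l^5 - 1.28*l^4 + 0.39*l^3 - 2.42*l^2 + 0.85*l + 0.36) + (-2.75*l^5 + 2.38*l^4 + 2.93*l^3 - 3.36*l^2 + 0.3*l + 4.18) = -0.44*l^5 + 1.1*l^4 + 3.32*l^3 - 5.78*l^2 + 1.15*l + 4.54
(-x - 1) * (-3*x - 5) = 3*x^2 + 8*x + 5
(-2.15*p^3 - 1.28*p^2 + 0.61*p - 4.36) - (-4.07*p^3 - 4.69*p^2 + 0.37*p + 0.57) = 1.92*p^3 + 3.41*p^2 + 0.24*p - 4.93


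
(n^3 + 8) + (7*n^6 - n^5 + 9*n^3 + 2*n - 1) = 7*n^6 - n^5 + 10*n^3 + 2*n + 7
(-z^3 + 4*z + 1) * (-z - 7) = z^4 + 7*z^3 - 4*z^2 - 29*z - 7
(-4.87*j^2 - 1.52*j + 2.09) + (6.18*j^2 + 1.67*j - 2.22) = 1.31*j^2 + 0.15*j - 0.13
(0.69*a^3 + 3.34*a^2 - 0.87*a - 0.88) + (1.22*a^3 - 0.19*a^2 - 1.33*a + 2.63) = 1.91*a^3 + 3.15*a^2 - 2.2*a + 1.75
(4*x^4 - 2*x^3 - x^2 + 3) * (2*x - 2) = 8*x^5 - 12*x^4 + 2*x^3 + 2*x^2 + 6*x - 6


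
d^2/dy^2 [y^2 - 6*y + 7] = 2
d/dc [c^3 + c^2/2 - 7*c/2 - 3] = 3*c^2 + c - 7/2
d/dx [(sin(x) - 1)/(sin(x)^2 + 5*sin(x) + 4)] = (2*sin(x) + cos(x)^2 + 8)*cos(x)/(sin(x)^2 + 5*sin(x) + 4)^2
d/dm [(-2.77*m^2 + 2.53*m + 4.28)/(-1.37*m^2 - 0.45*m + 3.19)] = (4.7126*m^2 - 5.9454*m + 9.9967)/(1.8769*m^4 + 1.233*m^3 - 8.5381*m^2 - 2.871*m + 10.1761)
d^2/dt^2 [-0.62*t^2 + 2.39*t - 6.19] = -1.24000000000000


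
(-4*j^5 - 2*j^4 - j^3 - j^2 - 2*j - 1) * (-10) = 40*j^5 + 20*j^4 + 10*j^3 + 10*j^2 + 20*j + 10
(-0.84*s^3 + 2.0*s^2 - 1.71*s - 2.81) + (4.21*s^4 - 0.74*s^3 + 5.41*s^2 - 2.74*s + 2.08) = 4.21*s^4 - 1.58*s^3 + 7.41*s^2 - 4.45*s - 0.73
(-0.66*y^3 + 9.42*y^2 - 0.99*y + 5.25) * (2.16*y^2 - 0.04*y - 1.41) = -1.4256*y^5 + 20.3736*y^4 - 1.5846*y^3 - 1.9026*y^2 + 1.1859*y - 7.4025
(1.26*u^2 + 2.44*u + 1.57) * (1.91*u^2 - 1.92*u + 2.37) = 2.4066*u^4 + 2.2412*u^3 + 1.3001*u^2 + 2.7684*u + 3.7209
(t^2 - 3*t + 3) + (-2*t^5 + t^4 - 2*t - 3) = -2*t^5 + t^4 + t^2 - 5*t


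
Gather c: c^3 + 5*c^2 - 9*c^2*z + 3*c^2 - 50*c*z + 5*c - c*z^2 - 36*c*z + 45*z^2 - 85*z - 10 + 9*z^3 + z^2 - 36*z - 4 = c^3 + c^2*(8 - 9*z) + c*(-z^2 - 86*z + 5) + 9*z^3 + 46*z^2 - 121*z - 14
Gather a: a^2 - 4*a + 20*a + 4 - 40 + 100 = a^2 + 16*a + 64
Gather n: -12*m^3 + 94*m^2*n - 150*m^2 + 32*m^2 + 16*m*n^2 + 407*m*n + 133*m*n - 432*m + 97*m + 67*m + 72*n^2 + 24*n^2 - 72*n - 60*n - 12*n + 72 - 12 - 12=-12*m^3 - 118*m^2 - 268*m + n^2*(16*m + 96) + n*(94*m^2 + 540*m - 144) + 48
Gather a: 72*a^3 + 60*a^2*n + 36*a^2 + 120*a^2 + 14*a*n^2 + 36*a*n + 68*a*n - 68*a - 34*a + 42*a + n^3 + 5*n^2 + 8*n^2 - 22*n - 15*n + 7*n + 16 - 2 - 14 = 72*a^3 + a^2*(60*n + 156) + a*(14*n^2 + 104*n - 60) + n^3 + 13*n^2 - 30*n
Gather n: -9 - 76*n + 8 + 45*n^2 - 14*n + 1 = 45*n^2 - 90*n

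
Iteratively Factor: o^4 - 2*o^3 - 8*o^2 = (o)*(o^3 - 2*o^2 - 8*o) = o^2*(o^2 - 2*o - 8) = o^2*(o + 2)*(o - 4)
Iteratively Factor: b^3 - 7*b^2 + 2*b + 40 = (b + 2)*(b^2 - 9*b + 20) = (b - 4)*(b + 2)*(b - 5)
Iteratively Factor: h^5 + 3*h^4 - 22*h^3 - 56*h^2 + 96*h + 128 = (h + 4)*(h^4 - h^3 - 18*h^2 + 16*h + 32) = (h - 2)*(h + 4)*(h^3 + h^2 - 16*h - 16) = (h - 2)*(h + 1)*(h + 4)*(h^2 - 16) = (h - 4)*(h - 2)*(h + 1)*(h + 4)*(h + 4)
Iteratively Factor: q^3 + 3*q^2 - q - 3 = (q + 3)*(q^2 - 1) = (q + 1)*(q + 3)*(q - 1)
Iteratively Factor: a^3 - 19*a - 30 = (a + 3)*(a^2 - 3*a - 10) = (a - 5)*(a + 3)*(a + 2)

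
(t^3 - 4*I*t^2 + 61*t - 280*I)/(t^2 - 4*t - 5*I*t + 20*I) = (t^2 + I*t + 56)/(t - 4)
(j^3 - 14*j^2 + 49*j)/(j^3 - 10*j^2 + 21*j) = (j - 7)/(j - 3)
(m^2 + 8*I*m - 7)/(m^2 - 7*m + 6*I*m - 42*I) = (m^2 + 8*I*m - 7)/(m^2 + m*(-7 + 6*I) - 42*I)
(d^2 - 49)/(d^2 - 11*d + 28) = (d + 7)/(d - 4)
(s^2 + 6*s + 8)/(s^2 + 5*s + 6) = (s + 4)/(s + 3)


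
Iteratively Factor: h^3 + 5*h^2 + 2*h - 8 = (h + 2)*(h^2 + 3*h - 4) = (h - 1)*(h + 2)*(h + 4)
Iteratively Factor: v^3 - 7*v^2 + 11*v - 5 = (v - 5)*(v^2 - 2*v + 1) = (v - 5)*(v - 1)*(v - 1)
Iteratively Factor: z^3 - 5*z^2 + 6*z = (z - 2)*(z^2 - 3*z) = (z - 3)*(z - 2)*(z)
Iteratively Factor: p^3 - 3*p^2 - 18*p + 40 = (p - 2)*(p^2 - p - 20) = (p - 5)*(p - 2)*(p + 4)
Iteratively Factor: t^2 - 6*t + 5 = (t - 5)*(t - 1)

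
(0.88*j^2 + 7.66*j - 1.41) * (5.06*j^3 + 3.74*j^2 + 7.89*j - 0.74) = 4.4528*j^5 + 42.0508*j^4 + 28.457*j^3 + 54.5128*j^2 - 16.7933*j + 1.0434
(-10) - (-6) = -4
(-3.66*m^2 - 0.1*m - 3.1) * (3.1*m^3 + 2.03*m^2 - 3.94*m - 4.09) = -11.346*m^5 - 7.7398*m^4 + 4.6074*m^3 + 9.0704*m^2 + 12.623*m + 12.679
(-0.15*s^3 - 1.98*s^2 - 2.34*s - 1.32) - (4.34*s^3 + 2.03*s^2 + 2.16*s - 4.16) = -4.49*s^3 - 4.01*s^2 - 4.5*s + 2.84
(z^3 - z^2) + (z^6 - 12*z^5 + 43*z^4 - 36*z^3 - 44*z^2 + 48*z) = z^6 - 12*z^5 + 43*z^4 - 35*z^3 - 45*z^2 + 48*z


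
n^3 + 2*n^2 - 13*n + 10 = (n - 2)*(n - 1)*(n + 5)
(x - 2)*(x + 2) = x^2 - 4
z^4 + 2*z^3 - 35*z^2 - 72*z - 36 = (z - 6)*(z + 1)^2*(z + 6)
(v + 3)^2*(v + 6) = v^3 + 12*v^2 + 45*v + 54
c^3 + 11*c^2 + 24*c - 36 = (c - 1)*(c + 6)^2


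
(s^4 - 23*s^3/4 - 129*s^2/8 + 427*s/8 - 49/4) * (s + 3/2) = s^5 - 17*s^4/4 - 99*s^3/4 + 467*s^2/16 + 1085*s/16 - 147/8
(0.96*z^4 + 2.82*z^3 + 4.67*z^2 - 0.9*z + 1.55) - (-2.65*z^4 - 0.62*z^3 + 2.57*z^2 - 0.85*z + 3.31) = 3.61*z^4 + 3.44*z^3 + 2.1*z^2 - 0.05*z - 1.76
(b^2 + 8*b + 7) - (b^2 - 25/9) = 8*b + 88/9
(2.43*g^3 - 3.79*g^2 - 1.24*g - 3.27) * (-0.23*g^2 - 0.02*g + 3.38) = -0.5589*g^5 + 0.8231*g^4 + 8.5744*g^3 - 12.0333*g^2 - 4.1258*g - 11.0526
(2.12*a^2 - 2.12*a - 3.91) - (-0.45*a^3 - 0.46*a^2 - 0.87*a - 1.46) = 0.45*a^3 + 2.58*a^2 - 1.25*a - 2.45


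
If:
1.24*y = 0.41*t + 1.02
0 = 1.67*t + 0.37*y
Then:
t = -0.17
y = 0.77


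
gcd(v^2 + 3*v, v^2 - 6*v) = v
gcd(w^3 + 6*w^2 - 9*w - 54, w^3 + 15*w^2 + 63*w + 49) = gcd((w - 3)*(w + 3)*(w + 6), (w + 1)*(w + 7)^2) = 1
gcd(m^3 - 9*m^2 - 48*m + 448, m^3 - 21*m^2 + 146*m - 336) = m - 8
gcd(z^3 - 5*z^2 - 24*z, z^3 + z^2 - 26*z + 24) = 1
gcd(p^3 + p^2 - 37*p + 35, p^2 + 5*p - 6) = p - 1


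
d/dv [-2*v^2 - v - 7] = -4*v - 1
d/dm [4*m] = 4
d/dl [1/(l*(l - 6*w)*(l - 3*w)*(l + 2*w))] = (-4*l^3 + 21*l^2*w - 36*w^3)/(l^2*(l^6 - 14*l^5*w + 49*l^4*w^2 + 72*l^3*w^3 - 504*l^2*w^4 + 1296*w^6))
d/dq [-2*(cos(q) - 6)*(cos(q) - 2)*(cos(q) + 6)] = 2*(3*cos(q)^2 - 4*cos(q) - 36)*sin(q)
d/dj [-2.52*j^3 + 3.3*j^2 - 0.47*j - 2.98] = -7.56*j^2 + 6.6*j - 0.47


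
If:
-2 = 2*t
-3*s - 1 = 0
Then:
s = -1/3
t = -1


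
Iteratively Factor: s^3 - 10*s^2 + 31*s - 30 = (s - 3)*(s^2 - 7*s + 10) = (s - 5)*(s - 3)*(s - 2)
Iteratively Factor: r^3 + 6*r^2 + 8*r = (r + 2)*(r^2 + 4*r) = (r + 2)*(r + 4)*(r)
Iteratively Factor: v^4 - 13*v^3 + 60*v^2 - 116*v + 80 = (v - 2)*(v^3 - 11*v^2 + 38*v - 40) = (v - 5)*(v - 2)*(v^2 - 6*v + 8) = (v - 5)*(v - 2)^2*(v - 4)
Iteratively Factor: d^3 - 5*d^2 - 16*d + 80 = (d - 4)*(d^2 - d - 20) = (d - 4)*(d + 4)*(d - 5)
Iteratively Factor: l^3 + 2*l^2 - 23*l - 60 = (l - 5)*(l^2 + 7*l + 12) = (l - 5)*(l + 4)*(l + 3)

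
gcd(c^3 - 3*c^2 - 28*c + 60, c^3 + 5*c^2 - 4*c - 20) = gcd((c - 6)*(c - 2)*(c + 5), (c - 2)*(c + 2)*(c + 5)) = c^2 + 3*c - 10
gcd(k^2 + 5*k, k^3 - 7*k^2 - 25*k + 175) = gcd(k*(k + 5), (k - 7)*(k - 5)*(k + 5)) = k + 5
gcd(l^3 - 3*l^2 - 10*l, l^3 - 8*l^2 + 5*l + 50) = l^2 - 3*l - 10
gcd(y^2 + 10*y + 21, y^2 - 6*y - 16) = 1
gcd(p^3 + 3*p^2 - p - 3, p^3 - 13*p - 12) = p^2 + 4*p + 3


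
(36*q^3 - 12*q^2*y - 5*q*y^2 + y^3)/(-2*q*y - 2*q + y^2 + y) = (-18*q^2 - 3*q*y + y^2)/(y + 1)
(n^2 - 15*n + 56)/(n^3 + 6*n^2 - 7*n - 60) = (n^2 - 15*n + 56)/(n^3 + 6*n^2 - 7*n - 60)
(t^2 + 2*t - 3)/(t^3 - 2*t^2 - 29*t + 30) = (t + 3)/(t^2 - t - 30)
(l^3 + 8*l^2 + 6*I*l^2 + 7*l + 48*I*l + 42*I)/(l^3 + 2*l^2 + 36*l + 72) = (l^2 + 8*l + 7)/(l^2 + l*(2 - 6*I) - 12*I)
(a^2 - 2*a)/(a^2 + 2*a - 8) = a/(a + 4)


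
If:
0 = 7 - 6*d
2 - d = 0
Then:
No Solution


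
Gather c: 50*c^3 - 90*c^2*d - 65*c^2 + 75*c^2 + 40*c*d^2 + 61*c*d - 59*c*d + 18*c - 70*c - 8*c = 50*c^3 + c^2*(10 - 90*d) + c*(40*d^2 + 2*d - 60)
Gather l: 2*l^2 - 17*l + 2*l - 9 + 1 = 2*l^2 - 15*l - 8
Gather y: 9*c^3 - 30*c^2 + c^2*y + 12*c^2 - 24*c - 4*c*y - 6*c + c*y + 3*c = 9*c^3 - 18*c^2 - 27*c + y*(c^2 - 3*c)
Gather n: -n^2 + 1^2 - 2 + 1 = -n^2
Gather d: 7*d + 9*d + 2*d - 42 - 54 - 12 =18*d - 108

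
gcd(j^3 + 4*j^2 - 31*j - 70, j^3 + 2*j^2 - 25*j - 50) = j^2 - 3*j - 10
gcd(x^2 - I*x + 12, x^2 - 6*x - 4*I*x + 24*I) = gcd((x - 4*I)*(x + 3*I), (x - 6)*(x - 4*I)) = x - 4*I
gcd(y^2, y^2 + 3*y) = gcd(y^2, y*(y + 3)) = y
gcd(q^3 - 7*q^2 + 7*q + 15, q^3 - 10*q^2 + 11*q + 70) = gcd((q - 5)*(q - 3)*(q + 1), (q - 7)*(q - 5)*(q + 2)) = q - 5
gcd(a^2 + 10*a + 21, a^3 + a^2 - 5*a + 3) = a + 3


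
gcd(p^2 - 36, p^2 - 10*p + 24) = p - 6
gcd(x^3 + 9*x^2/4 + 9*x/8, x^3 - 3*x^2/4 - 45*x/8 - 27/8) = x^2 + 9*x/4 + 9/8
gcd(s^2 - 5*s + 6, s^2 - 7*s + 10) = s - 2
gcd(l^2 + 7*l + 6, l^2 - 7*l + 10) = 1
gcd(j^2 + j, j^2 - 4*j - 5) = j + 1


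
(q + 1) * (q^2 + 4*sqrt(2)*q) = q^3 + q^2 + 4*sqrt(2)*q^2 + 4*sqrt(2)*q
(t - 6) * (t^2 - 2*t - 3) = t^3 - 8*t^2 + 9*t + 18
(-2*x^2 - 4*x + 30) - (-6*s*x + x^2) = 6*s*x - 3*x^2 - 4*x + 30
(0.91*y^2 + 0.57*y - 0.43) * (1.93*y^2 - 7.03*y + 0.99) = 1.7563*y^4 - 5.2972*y^3 - 3.9361*y^2 + 3.5872*y - 0.4257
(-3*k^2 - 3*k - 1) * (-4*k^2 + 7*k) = 12*k^4 - 9*k^3 - 17*k^2 - 7*k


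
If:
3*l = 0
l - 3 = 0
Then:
No Solution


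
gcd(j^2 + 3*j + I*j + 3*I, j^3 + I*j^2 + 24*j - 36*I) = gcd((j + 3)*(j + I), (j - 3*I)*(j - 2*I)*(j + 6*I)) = 1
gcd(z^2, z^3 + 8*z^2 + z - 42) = 1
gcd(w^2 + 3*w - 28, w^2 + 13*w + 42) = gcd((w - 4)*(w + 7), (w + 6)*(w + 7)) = w + 7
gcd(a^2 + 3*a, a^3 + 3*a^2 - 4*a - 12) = a + 3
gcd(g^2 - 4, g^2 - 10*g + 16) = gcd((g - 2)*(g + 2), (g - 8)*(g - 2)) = g - 2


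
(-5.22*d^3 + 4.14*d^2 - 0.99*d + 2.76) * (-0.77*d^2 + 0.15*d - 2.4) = 4.0194*d^5 - 3.9708*d^4 + 13.9113*d^3 - 12.2097*d^2 + 2.79*d - 6.624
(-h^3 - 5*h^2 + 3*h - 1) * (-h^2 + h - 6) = h^5 + 4*h^4 - 2*h^3 + 34*h^2 - 19*h + 6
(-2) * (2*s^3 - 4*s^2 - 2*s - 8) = -4*s^3 + 8*s^2 + 4*s + 16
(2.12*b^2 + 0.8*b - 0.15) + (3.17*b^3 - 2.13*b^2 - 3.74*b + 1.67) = 3.17*b^3 - 0.00999999999999979*b^2 - 2.94*b + 1.52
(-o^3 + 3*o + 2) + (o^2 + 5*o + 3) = -o^3 + o^2 + 8*o + 5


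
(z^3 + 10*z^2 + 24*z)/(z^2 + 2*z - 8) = z*(z + 6)/(z - 2)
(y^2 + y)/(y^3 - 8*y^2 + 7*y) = (y + 1)/(y^2 - 8*y + 7)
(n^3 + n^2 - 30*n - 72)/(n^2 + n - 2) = (n^3 + n^2 - 30*n - 72)/(n^2 + n - 2)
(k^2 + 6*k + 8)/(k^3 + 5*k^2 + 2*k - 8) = 1/(k - 1)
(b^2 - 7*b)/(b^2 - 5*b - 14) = b/(b + 2)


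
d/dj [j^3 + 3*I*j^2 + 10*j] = 3*j^2 + 6*I*j + 10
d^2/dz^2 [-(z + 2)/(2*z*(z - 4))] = (-z^3 - 6*z^2 + 24*z - 32)/(z^3*(z^3 - 12*z^2 + 48*z - 64))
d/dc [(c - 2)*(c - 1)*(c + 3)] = 3*c^2 - 7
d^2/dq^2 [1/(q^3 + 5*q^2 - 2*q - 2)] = 2*(-(3*q + 5)*(q^3 + 5*q^2 - 2*q - 2) + (3*q^2 + 10*q - 2)^2)/(q^3 + 5*q^2 - 2*q - 2)^3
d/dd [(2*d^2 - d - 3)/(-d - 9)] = 2*(-d^2 - 18*d + 3)/(d^2 + 18*d + 81)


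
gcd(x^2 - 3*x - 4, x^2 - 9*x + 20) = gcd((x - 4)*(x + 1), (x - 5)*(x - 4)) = x - 4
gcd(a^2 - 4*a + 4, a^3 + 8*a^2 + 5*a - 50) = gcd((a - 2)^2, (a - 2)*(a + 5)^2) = a - 2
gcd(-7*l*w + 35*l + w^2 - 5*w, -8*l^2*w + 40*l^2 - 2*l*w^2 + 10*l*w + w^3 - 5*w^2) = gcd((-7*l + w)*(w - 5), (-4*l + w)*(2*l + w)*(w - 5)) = w - 5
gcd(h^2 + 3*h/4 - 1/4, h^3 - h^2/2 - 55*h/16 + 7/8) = h - 1/4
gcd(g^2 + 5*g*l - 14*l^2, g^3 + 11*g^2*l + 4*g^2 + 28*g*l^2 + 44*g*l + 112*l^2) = g + 7*l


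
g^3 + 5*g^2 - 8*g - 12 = (g - 2)*(g + 1)*(g + 6)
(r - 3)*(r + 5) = r^2 + 2*r - 15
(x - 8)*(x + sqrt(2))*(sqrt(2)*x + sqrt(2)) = sqrt(2)*x^3 - 7*sqrt(2)*x^2 + 2*x^2 - 14*x - 8*sqrt(2)*x - 16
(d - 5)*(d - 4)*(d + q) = d^3 + d^2*q - 9*d^2 - 9*d*q + 20*d + 20*q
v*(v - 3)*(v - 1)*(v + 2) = v^4 - 2*v^3 - 5*v^2 + 6*v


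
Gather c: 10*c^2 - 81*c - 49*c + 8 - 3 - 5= 10*c^2 - 130*c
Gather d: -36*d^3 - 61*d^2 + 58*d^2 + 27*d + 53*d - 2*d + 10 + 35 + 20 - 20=-36*d^3 - 3*d^2 + 78*d + 45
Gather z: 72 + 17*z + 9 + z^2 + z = z^2 + 18*z + 81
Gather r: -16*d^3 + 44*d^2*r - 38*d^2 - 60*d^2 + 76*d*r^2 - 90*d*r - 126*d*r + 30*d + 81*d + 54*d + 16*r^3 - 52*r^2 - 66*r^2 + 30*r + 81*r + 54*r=-16*d^3 - 98*d^2 + 165*d + 16*r^3 + r^2*(76*d - 118) + r*(44*d^2 - 216*d + 165)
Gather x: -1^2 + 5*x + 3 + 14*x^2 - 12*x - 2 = 14*x^2 - 7*x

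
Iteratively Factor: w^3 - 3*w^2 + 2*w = (w - 2)*(w^2 - w) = (w - 2)*(w - 1)*(w)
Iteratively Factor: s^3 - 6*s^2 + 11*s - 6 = (s - 3)*(s^2 - 3*s + 2) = (s - 3)*(s - 2)*(s - 1)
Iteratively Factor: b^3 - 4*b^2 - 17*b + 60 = (b + 4)*(b^2 - 8*b + 15) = (b - 5)*(b + 4)*(b - 3)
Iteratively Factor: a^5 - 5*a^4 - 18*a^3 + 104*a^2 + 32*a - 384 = (a - 4)*(a^4 - a^3 - 22*a^2 + 16*a + 96) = (a - 4)*(a + 2)*(a^3 - 3*a^2 - 16*a + 48) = (a - 4)^2*(a + 2)*(a^2 + a - 12) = (a - 4)^2*(a - 3)*(a + 2)*(a + 4)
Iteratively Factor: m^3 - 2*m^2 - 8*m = (m + 2)*(m^2 - 4*m) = (m - 4)*(m + 2)*(m)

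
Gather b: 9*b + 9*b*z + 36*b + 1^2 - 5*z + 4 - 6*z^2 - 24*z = b*(9*z + 45) - 6*z^2 - 29*z + 5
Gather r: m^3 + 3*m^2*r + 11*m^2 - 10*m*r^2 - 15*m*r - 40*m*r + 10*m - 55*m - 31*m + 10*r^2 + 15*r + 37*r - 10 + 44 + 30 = m^3 + 11*m^2 - 76*m + r^2*(10 - 10*m) + r*(3*m^2 - 55*m + 52) + 64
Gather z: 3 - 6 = -3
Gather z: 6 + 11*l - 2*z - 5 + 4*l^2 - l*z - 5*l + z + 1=4*l^2 + 6*l + z*(-l - 1) + 2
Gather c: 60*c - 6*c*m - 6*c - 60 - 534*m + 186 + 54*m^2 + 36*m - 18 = c*(54 - 6*m) + 54*m^2 - 498*m + 108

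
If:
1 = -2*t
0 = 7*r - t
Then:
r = -1/14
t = -1/2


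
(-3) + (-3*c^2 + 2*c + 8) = -3*c^2 + 2*c + 5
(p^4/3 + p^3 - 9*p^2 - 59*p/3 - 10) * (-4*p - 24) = -4*p^5/3 - 12*p^4 + 12*p^3 + 884*p^2/3 + 512*p + 240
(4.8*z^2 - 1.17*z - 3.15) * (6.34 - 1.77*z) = -8.496*z^3 + 32.5029*z^2 - 1.8423*z - 19.971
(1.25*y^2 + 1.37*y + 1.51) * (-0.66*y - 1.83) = -0.825*y^3 - 3.1917*y^2 - 3.5037*y - 2.7633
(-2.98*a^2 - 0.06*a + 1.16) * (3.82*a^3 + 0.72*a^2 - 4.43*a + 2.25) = -11.3836*a^5 - 2.3748*a^4 + 17.5894*a^3 - 5.604*a^2 - 5.2738*a + 2.61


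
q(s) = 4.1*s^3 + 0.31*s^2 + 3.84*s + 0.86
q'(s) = 12.3*s^2 + 0.62*s + 3.84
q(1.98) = 41.50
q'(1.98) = 53.29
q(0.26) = 1.95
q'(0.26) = 4.83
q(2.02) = 43.68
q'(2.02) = 55.28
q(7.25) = 1607.41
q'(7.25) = 654.85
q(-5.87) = -840.27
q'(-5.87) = 424.02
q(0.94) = 8.15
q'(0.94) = 15.29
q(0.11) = 1.29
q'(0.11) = 4.06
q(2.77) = 101.02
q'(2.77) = 99.93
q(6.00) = 920.66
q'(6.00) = 450.36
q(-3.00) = -118.57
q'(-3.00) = 112.68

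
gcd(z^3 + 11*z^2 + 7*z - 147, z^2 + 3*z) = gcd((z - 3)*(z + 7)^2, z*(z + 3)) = 1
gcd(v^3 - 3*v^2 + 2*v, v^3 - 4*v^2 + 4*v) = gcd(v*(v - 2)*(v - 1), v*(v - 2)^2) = v^2 - 2*v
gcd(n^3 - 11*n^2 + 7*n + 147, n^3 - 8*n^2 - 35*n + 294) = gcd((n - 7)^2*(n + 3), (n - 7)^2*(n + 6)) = n^2 - 14*n + 49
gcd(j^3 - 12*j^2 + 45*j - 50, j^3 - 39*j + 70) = j^2 - 7*j + 10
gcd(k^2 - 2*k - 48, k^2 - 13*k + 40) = k - 8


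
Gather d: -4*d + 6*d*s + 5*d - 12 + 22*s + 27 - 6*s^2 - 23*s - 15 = d*(6*s + 1) - 6*s^2 - s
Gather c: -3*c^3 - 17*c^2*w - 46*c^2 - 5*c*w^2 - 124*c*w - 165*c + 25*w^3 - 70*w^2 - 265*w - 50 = -3*c^3 + c^2*(-17*w - 46) + c*(-5*w^2 - 124*w - 165) + 25*w^3 - 70*w^2 - 265*w - 50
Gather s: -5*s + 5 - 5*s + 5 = 10 - 10*s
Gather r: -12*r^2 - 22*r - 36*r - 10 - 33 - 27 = -12*r^2 - 58*r - 70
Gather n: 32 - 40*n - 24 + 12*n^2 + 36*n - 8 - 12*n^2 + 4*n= 0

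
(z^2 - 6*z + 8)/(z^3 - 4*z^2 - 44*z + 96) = (z - 4)/(z^2 - 2*z - 48)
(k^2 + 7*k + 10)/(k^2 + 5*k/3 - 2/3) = 3*(k + 5)/(3*k - 1)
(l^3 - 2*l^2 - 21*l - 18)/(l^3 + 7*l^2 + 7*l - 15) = (l^2 - 5*l - 6)/(l^2 + 4*l - 5)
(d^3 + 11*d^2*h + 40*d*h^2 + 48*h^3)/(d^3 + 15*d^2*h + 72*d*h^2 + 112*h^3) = (d + 3*h)/(d + 7*h)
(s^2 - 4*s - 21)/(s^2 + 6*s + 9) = (s - 7)/(s + 3)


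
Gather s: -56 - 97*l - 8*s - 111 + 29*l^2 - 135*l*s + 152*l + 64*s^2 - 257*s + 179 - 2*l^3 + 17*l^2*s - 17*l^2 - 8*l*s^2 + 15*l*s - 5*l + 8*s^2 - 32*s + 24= -2*l^3 + 12*l^2 + 50*l + s^2*(72 - 8*l) + s*(17*l^2 - 120*l - 297) + 36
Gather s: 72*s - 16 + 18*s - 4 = 90*s - 20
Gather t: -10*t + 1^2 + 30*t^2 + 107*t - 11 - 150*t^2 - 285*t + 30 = -120*t^2 - 188*t + 20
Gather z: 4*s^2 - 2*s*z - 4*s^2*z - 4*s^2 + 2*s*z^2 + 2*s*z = -4*s^2*z + 2*s*z^2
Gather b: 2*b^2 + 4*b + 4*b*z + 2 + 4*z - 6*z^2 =2*b^2 + b*(4*z + 4) - 6*z^2 + 4*z + 2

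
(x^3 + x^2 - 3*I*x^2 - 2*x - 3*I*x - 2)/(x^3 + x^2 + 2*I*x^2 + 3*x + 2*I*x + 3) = (x - 2*I)/(x + 3*I)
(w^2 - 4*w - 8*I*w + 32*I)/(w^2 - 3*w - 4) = (w - 8*I)/(w + 1)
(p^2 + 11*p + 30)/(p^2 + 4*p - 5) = (p + 6)/(p - 1)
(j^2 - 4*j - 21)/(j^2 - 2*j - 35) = (j + 3)/(j + 5)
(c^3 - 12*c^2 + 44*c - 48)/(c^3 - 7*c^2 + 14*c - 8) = (c - 6)/(c - 1)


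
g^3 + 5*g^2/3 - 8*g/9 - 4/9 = (g - 2/3)*(g + 1/3)*(g + 2)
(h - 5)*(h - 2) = h^2 - 7*h + 10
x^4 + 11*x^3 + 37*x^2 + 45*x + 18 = (x + 1)^2*(x + 3)*(x + 6)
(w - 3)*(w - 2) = w^2 - 5*w + 6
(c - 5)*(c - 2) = c^2 - 7*c + 10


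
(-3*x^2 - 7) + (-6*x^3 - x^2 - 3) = -6*x^3 - 4*x^2 - 10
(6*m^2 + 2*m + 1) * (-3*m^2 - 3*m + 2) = -18*m^4 - 24*m^3 + 3*m^2 + m + 2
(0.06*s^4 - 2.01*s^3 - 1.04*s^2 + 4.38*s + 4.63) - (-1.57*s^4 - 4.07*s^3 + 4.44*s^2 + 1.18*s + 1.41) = 1.63*s^4 + 2.06*s^3 - 5.48*s^2 + 3.2*s + 3.22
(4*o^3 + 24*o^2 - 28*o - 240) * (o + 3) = 4*o^4 + 36*o^3 + 44*o^2 - 324*o - 720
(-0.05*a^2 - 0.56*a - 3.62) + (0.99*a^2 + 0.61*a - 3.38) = 0.94*a^2 + 0.0499999999999999*a - 7.0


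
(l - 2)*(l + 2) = l^2 - 4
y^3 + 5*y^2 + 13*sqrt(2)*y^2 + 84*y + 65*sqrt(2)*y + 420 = (y + 5)*(y + 6*sqrt(2))*(y + 7*sqrt(2))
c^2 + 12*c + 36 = (c + 6)^2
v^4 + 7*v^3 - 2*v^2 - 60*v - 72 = (v - 3)*(v + 2)^2*(v + 6)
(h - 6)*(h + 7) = h^2 + h - 42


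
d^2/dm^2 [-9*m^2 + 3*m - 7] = -18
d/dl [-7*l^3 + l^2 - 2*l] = -21*l^2 + 2*l - 2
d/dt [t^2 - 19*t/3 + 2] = 2*t - 19/3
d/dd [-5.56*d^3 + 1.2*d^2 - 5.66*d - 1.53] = -16.68*d^2 + 2.4*d - 5.66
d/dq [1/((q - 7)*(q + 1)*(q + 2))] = (-(q - 7)*(q + 1) - (q - 7)*(q + 2) - (q + 1)*(q + 2))/((q - 7)^2*(q + 1)^2*(q + 2)^2)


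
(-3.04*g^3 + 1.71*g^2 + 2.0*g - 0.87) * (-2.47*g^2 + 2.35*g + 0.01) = 7.5088*g^5 - 11.3677*g^4 - 0.9519*g^3 + 6.866*g^2 - 2.0245*g - 0.0087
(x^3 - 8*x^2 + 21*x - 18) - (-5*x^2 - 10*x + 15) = x^3 - 3*x^2 + 31*x - 33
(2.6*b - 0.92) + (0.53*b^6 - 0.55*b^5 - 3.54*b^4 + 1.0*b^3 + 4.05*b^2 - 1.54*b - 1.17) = 0.53*b^6 - 0.55*b^5 - 3.54*b^4 + 1.0*b^3 + 4.05*b^2 + 1.06*b - 2.09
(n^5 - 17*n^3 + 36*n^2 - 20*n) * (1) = n^5 - 17*n^3 + 36*n^2 - 20*n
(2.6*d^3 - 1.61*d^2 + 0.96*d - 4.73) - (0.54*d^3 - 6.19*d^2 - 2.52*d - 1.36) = 2.06*d^3 + 4.58*d^2 + 3.48*d - 3.37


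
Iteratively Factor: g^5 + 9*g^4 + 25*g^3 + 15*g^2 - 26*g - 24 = (g + 2)*(g^4 + 7*g^3 + 11*g^2 - 7*g - 12) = (g + 2)*(g + 3)*(g^3 + 4*g^2 - g - 4) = (g - 1)*(g + 2)*(g + 3)*(g^2 + 5*g + 4) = (g - 1)*(g + 2)*(g + 3)*(g + 4)*(g + 1)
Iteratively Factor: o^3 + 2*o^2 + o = (o)*(o^2 + 2*o + 1) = o*(o + 1)*(o + 1)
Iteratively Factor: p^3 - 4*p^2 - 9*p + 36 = (p + 3)*(p^2 - 7*p + 12) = (p - 3)*(p + 3)*(p - 4)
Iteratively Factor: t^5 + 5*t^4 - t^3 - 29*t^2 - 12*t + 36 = (t - 1)*(t^4 + 6*t^3 + 5*t^2 - 24*t - 36) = (t - 1)*(t + 3)*(t^3 + 3*t^2 - 4*t - 12) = (t - 1)*(t + 3)^2*(t^2 - 4) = (t - 2)*(t - 1)*(t + 3)^2*(t + 2)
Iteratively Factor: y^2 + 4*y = (y + 4)*(y)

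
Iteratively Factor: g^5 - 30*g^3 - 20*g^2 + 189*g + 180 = (g + 3)*(g^4 - 3*g^3 - 21*g^2 + 43*g + 60) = (g + 3)*(g + 4)*(g^3 - 7*g^2 + 7*g + 15) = (g - 3)*(g + 3)*(g + 4)*(g^2 - 4*g - 5) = (g - 3)*(g + 1)*(g + 3)*(g + 4)*(g - 5)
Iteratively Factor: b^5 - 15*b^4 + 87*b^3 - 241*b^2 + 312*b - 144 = (b - 3)*(b^4 - 12*b^3 + 51*b^2 - 88*b + 48) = (b - 4)*(b - 3)*(b^3 - 8*b^2 + 19*b - 12) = (b - 4)^2*(b - 3)*(b^2 - 4*b + 3) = (b - 4)^2*(b - 3)^2*(b - 1)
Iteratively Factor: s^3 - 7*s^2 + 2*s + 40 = (s + 2)*(s^2 - 9*s + 20) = (s - 4)*(s + 2)*(s - 5)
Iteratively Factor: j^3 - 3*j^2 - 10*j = (j - 5)*(j^2 + 2*j) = (j - 5)*(j + 2)*(j)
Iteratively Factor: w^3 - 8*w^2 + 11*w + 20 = (w - 5)*(w^2 - 3*w - 4) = (w - 5)*(w - 4)*(w + 1)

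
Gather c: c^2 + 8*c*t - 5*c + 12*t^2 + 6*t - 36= c^2 + c*(8*t - 5) + 12*t^2 + 6*t - 36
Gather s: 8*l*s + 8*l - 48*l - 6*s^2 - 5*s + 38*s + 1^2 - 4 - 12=-40*l - 6*s^2 + s*(8*l + 33) - 15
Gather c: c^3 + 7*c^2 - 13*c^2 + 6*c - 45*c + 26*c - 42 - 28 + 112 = c^3 - 6*c^2 - 13*c + 42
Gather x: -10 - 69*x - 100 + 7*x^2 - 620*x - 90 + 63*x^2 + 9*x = 70*x^2 - 680*x - 200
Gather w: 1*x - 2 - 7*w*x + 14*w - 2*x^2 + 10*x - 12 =w*(14 - 7*x) - 2*x^2 + 11*x - 14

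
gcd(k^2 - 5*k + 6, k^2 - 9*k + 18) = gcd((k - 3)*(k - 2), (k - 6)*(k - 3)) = k - 3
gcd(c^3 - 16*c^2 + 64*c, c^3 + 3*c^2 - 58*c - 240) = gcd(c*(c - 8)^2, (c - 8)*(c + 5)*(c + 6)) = c - 8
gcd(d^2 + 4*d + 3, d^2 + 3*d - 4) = 1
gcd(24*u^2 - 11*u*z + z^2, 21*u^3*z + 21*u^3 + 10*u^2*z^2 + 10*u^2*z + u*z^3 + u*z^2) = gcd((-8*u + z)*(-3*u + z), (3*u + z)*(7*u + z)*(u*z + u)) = 1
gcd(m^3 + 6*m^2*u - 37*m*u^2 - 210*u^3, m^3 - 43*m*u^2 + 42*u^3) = -m^2 - m*u + 42*u^2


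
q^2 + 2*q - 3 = (q - 1)*(q + 3)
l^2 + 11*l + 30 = (l + 5)*(l + 6)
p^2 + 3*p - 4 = (p - 1)*(p + 4)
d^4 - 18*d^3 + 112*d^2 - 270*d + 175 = (d - 7)*(d - 5)^2*(d - 1)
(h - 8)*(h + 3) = h^2 - 5*h - 24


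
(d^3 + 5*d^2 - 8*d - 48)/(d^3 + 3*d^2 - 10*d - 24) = (d + 4)/(d + 2)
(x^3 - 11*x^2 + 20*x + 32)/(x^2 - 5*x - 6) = (x^2 - 12*x + 32)/(x - 6)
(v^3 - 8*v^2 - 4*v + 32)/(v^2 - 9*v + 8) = (v^2 - 4)/(v - 1)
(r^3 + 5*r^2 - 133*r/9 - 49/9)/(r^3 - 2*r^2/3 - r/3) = (3*r^2 + 14*r - 49)/(3*r*(r - 1))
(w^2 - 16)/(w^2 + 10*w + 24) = (w - 4)/(w + 6)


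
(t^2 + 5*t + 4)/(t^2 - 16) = (t + 1)/(t - 4)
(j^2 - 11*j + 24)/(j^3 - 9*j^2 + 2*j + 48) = 1/(j + 2)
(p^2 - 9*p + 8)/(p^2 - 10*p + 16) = (p - 1)/(p - 2)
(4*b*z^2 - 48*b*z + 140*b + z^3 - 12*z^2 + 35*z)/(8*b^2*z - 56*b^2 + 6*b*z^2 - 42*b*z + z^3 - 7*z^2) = (z - 5)/(2*b + z)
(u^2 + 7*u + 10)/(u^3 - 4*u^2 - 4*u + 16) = (u + 5)/(u^2 - 6*u + 8)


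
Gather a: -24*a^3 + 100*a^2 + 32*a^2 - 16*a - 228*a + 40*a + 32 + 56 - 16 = -24*a^3 + 132*a^2 - 204*a + 72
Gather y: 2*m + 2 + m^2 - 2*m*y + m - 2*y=m^2 + 3*m + y*(-2*m - 2) + 2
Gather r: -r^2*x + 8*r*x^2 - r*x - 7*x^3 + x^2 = -r^2*x + r*(8*x^2 - x) - 7*x^3 + x^2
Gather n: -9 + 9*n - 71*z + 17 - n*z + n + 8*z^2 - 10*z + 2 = n*(10 - z) + 8*z^2 - 81*z + 10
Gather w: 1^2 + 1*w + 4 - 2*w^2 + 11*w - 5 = -2*w^2 + 12*w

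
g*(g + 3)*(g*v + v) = g^3*v + 4*g^2*v + 3*g*v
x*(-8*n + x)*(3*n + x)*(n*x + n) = -24*n^3*x^2 - 24*n^3*x - 5*n^2*x^3 - 5*n^2*x^2 + n*x^4 + n*x^3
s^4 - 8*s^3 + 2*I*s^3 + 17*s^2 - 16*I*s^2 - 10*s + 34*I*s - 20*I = (s - 5)*(s - 2)*(s - 1)*(s + 2*I)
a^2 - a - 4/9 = (a - 4/3)*(a + 1/3)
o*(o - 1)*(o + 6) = o^3 + 5*o^2 - 6*o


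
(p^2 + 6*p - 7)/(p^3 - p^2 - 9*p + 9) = (p + 7)/(p^2 - 9)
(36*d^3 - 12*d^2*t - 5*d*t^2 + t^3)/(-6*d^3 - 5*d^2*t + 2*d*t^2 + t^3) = (-6*d + t)/(d + t)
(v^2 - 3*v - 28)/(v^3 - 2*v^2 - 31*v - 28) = 1/(v + 1)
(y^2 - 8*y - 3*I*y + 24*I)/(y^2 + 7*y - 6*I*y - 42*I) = (y^2 - y*(8 + 3*I) + 24*I)/(y^2 + y*(7 - 6*I) - 42*I)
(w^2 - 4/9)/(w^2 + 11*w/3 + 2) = (w - 2/3)/(w + 3)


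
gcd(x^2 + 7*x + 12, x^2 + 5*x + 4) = x + 4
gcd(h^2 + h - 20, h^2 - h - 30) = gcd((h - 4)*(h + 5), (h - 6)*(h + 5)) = h + 5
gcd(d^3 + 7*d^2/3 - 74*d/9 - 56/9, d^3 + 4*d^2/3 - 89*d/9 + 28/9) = d^2 + 5*d/3 - 28/3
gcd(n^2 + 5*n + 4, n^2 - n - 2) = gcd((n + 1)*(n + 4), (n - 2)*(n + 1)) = n + 1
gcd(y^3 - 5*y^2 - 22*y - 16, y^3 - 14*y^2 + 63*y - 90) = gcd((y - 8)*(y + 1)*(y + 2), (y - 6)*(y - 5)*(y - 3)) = 1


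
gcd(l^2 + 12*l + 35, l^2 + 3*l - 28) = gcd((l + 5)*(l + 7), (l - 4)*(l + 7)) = l + 7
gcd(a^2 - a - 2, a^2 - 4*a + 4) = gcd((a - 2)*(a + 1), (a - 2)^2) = a - 2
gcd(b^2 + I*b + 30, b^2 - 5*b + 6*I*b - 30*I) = b + 6*I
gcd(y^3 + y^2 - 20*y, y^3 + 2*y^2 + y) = y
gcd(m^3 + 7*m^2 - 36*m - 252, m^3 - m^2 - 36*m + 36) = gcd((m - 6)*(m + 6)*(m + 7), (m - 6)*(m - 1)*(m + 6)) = m^2 - 36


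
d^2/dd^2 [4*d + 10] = 0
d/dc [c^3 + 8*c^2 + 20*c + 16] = 3*c^2 + 16*c + 20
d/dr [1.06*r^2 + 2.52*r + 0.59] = 2.12*r + 2.52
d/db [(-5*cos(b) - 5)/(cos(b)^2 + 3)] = 5*(sin(b)^2 - 2*cos(b) + 2)*sin(b)/(cos(b)^2 + 3)^2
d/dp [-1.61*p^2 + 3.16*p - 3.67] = 3.16 - 3.22*p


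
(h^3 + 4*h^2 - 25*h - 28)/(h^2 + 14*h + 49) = (h^2 - 3*h - 4)/(h + 7)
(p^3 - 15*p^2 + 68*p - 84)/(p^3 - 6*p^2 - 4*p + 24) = (p - 7)/(p + 2)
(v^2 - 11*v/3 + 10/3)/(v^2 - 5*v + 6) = (v - 5/3)/(v - 3)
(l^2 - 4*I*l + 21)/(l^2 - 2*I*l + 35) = (l + 3*I)/(l + 5*I)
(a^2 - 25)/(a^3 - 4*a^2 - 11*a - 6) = (25 - a^2)/(-a^3 + 4*a^2 + 11*a + 6)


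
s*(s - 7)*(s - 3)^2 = s^4 - 13*s^3 + 51*s^2 - 63*s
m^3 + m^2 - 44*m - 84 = (m - 7)*(m + 2)*(m + 6)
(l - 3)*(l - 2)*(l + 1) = l^3 - 4*l^2 + l + 6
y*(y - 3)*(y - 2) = y^3 - 5*y^2 + 6*y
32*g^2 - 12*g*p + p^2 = (-8*g + p)*(-4*g + p)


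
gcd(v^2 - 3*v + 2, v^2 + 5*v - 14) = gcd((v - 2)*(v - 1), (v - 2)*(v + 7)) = v - 2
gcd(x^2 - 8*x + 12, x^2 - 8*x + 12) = x^2 - 8*x + 12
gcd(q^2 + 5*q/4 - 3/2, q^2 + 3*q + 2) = q + 2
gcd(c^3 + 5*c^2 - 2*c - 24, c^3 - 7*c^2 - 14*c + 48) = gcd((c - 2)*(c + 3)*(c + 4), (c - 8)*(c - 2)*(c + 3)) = c^2 + c - 6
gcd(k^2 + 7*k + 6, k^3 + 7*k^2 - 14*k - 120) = k + 6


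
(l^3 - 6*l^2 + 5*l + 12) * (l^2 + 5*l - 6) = l^5 - l^4 - 31*l^3 + 73*l^2 + 30*l - 72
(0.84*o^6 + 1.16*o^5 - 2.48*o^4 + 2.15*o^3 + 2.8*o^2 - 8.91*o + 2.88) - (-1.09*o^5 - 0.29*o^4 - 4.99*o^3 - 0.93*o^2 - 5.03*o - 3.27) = 0.84*o^6 + 2.25*o^5 - 2.19*o^4 + 7.14*o^3 + 3.73*o^2 - 3.88*o + 6.15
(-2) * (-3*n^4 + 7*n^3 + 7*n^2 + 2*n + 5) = 6*n^4 - 14*n^3 - 14*n^2 - 4*n - 10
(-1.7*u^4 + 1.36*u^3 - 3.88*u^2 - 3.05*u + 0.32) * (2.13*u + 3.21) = -3.621*u^5 - 2.5602*u^4 - 3.8988*u^3 - 18.9513*u^2 - 9.1089*u + 1.0272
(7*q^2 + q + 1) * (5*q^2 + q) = 35*q^4 + 12*q^3 + 6*q^2 + q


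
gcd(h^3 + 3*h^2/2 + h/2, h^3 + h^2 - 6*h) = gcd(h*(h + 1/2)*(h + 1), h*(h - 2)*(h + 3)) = h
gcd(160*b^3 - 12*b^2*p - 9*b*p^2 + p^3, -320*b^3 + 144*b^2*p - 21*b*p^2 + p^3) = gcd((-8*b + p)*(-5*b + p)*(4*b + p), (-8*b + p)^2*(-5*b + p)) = 40*b^2 - 13*b*p + p^2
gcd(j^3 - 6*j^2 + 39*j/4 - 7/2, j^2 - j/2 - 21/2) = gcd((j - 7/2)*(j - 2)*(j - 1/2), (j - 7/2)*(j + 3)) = j - 7/2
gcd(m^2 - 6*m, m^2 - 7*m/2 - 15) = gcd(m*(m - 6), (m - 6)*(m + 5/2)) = m - 6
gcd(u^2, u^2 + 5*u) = u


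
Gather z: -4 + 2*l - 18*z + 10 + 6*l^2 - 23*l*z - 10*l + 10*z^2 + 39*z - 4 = 6*l^2 - 8*l + 10*z^2 + z*(21 - 23*l) + 2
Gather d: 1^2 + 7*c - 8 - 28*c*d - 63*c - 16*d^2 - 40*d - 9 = -56*c - 16*d^2 + d*(-28*c - 40) - 16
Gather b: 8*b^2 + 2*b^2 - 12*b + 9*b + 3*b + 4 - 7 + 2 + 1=10*b^2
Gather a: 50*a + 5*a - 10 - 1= 55*a - 11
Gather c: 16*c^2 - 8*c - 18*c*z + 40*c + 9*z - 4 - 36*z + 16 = 16*c^2 + c*(32 - 18*z) - 27*z + 12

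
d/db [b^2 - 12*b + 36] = 2*b - 12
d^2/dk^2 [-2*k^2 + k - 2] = -4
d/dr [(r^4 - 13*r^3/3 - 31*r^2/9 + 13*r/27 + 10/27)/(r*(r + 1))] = 2*(27*r^5 - 18*r^4 - 117*r^3 - 53*r^2 - 10*r - 5)/(27*r^2*(r^2 + 2*r + 1))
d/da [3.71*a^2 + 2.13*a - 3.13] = 7.42*a + 2.13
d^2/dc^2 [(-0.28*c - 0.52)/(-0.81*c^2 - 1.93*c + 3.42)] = ((0.28*c + 0.52)*(1.62*c + 1.93)*(3.24*c + 3.86) - (1.3608*c + 1.9232)*(0.81*c^2 + 1.93*c - 3.42))/(0.81*c^2 + 1.93*c - 3.42)^3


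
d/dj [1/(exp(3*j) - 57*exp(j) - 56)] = 3*(19 - exp(2*j))*exp(j)/(-exp(3*j) + 57*exp(j) + 56)^2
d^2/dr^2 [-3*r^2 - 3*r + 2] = -6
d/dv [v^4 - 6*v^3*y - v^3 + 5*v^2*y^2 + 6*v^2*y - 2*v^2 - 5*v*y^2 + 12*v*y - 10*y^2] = 4*v^3 - 18*v^2*y - 3*v^2 + 10*v*y^2 + 12*v*y - 4*v - 5*y^2 + 12*y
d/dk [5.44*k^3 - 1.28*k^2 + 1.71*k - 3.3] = 16.32*k^2 - 2.56*k + 1.71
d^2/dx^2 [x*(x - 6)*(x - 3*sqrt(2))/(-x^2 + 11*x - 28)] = 6*(-9*x^3 + 5*sqrt(2)*x^3 - 84*sqrt(2)*x^2 + 140*x^2 - 784*x + 504*sqrt(2)*x - 1064*sqrt(2) + 1568)/(x^6 - 33*x^5 + 447*x^4 - 3179*x^3 + 12516*x^2 - 25872*x + 21952)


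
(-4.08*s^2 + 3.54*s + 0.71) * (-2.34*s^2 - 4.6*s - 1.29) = 9.5472*s^4 + 10.4844*s^3 - 12.6822*s^2 - 7.8326*s - 0.9159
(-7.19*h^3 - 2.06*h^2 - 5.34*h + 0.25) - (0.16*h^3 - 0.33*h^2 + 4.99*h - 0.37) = -7.35*h^3 - 1.73*h^2 - 10.33*h + 0.62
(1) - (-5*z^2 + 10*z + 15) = 5*z^2 - 10*z - 14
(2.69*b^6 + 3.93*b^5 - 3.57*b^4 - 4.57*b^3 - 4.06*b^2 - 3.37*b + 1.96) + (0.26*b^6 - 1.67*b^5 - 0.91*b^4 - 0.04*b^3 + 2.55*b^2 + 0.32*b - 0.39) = 2.95*b^6 + 2.26*b^5 - 4.48*b^4 - 4.61*b^3 - 1.51*b^2 - 3.05*b + 1.57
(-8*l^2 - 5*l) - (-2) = -8*l^2 - 5*l + 2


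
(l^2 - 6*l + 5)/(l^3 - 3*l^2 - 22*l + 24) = (l - 5)/(l^2 - 2*l - 24)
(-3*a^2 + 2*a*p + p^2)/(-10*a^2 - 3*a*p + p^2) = (3*a^2 - 2*a*p - p^2)/(10*a^2 + 3*a*p - p^2)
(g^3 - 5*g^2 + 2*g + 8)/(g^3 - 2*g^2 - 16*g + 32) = (g + 1)/(g + 4)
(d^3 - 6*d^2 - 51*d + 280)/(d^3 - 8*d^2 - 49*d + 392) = (d - 5)/(d - 7)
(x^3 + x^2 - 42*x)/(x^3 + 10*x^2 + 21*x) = (x - 6)/(x + 3)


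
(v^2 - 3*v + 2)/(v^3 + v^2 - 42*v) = (v^2 - 3*v + 2)/(v*(v^2 + v - 42))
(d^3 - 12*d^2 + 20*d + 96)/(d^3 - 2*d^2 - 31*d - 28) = (-d^3 + 12*d^2 - 20*d - 96)/(-d^3 + 2*d^2 + 31*d + 28)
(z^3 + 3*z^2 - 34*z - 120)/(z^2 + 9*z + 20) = z - 6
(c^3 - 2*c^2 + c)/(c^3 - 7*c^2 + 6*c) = (c - 1)/(c - 6)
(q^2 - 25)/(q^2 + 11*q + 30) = (q - 5)/(q + 6)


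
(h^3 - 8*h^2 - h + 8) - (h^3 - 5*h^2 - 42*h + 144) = -3*h^2 + 41*h - 136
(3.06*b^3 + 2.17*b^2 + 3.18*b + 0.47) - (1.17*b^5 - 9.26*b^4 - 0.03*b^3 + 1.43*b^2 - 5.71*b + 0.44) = -1.17*b^5 + 9.26*b^4 + 3.09*b^3 + 0.74*b^2 + 8.89*b + 0.03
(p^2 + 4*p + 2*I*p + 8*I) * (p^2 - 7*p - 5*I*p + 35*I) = p^4 - 3*p^3 - 3*I*p^3 - 18*p^2 + 9*I*p^2 - 30*p + 84*I*p - 280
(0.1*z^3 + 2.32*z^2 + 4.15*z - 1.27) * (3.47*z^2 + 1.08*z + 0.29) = 0.347*z^5 + 8.1584*z^4 + 16.9351*z^3 + 0.7479*z^2 - 0.1681*z - 0.3683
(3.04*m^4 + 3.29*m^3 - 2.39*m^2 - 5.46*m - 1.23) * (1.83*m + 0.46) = 5.5632*m^5 + 7.4191*m^4 - 2.8603*m^3 - 11.0912*m^2 - 4.7625*m - 0.5658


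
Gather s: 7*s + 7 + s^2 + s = s^2 + 8*s + 7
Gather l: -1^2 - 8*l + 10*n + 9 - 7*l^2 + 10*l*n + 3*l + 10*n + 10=-7*l^2 + l*(10*n - 5) + 20*n + 18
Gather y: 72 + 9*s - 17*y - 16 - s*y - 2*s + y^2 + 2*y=7*s + y^2 + y*(-s - 15) + 56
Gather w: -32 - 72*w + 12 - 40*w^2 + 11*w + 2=-40*w^2 - 61*w - 18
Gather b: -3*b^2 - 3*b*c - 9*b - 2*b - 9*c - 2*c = -3*b^2 + b*(-3*c - 11) - 11*c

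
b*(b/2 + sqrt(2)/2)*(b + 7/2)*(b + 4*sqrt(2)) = b^4/2 + 7*b^3/4 + 5*sqrt(2)*b^3/2 + 4*b^2 + 35*sqrt(2)*b^2/4 + 14*b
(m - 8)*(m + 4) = m^2 - 4*m - 32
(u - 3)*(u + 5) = u^2 + 2*u - 15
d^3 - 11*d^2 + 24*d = d*(d - 8)*(d - 3)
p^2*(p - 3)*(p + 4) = p^4 + p^3 - 12*p^2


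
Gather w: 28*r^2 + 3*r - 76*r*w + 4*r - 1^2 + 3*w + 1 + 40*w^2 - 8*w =28*r^2 + 7*r + 40*w^2 + w*(-76*r - 5)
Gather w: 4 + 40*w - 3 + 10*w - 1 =50*w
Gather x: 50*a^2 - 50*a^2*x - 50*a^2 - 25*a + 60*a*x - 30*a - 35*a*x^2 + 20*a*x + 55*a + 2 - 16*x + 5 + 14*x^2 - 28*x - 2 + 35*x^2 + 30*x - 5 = x^2*(49 - 35*a) + x*(-50*a^2 + 80*a - 14)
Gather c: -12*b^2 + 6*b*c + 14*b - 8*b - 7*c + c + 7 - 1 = -12*b^2 + 6*b + c*(6*b - 6) + 6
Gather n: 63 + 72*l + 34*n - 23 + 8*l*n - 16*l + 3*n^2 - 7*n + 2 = 56*l + 3*n^2 + n*(8*l + 27) + 42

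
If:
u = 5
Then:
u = 5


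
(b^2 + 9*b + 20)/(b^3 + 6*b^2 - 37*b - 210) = (b + 4)/(b^2 + b - 42)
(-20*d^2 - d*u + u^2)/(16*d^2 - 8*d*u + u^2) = (-20*d^2 - d*u + u^2)/(16*d^2 - 8*d*u + u^2)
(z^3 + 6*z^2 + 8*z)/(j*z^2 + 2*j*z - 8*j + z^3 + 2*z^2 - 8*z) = z*(z + 2)/(j*z - 2*j + z^2 - 2*z)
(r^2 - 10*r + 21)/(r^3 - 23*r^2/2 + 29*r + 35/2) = 2*(r - 3)/(2*r^2 - 9*r - 5)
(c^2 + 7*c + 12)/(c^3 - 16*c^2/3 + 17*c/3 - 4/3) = 3*(c^2 + 7*c + 12)/(3*c^3 - 16*c^2 + 17*c - 4)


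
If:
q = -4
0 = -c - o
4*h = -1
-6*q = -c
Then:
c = -24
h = -1/4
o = 24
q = -4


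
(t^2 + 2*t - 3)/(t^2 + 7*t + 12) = (t - 1)/(t + 4)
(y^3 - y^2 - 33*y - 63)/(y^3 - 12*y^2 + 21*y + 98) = (y^2 + 6*y + 9)/(y^2 - 5*y - 14)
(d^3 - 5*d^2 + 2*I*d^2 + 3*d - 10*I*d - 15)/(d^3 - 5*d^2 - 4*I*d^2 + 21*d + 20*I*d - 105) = (d - I)/(d - 7*I)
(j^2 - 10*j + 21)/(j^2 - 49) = (j - 3)/(j + 7)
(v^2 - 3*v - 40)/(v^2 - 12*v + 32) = (v + 5)/(v - 4)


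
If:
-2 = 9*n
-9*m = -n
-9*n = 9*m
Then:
No Solution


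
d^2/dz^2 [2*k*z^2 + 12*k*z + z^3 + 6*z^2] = 4*k + 6*z + 12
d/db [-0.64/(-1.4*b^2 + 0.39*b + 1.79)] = (0.2496 - 1.792*b)/(-1.4*b^2 + 0.39*b + 1.79)^2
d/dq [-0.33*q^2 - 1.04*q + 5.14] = -0.66*q - 1.04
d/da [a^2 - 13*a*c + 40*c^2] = 2*a - 13*c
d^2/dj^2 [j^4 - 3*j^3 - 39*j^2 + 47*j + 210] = 12*j^2 - 18*j - 78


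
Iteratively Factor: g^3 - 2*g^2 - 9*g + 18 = (g - 2)*(g^2 - 9) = (g - 3)*(g - 2)*(g + 3)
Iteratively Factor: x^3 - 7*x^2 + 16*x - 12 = (x - 2)*(x^2 - 5*x + 6) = (x - 3)*(x - 2)*(x - 2)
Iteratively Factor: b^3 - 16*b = (b - 4)*(b^2 + 4*b) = b*(b - 4)*(b + 4)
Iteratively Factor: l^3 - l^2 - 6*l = (l + 2)*(l^2 - 3*l) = l*(l + 2)*(l - 3)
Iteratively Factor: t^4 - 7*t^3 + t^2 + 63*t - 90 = (t - 5)*(t^3 - 2*t^2 - 9*t + 18) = (t - 5)*(t + 3)*(t^2 - 5*t + 6) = (t - 5)*(t - 2)*(t + 3)*(t - 3)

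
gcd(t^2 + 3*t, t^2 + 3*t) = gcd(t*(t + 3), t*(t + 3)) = t^2 + 3*t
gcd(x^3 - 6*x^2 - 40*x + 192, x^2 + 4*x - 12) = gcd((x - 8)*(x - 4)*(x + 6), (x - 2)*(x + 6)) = x + 6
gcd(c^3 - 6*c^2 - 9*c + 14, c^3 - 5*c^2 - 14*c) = c^2 - 5*c - 14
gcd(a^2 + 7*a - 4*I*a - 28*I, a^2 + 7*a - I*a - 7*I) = a + 7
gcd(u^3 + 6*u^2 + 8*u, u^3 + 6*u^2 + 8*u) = u^3 + 6*u^2 + 8*u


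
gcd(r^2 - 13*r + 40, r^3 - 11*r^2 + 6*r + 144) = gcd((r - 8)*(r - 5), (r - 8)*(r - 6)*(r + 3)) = r - 8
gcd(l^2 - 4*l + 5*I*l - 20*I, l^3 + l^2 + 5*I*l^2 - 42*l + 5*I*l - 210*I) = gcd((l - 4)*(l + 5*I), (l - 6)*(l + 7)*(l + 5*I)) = l + 5*I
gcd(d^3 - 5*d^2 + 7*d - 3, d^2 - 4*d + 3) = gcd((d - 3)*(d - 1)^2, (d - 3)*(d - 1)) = d^2 - 4*d + 3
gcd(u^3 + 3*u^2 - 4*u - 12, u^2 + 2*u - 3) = u + 3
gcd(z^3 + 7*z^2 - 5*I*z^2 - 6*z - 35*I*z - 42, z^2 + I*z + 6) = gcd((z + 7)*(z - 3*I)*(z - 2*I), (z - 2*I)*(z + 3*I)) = z - 2*I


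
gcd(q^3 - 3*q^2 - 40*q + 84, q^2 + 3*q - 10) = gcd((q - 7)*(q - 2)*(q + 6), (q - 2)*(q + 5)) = q - 2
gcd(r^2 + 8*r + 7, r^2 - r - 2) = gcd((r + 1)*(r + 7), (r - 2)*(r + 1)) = r + 1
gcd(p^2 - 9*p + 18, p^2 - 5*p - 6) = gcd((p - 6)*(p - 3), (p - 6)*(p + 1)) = p - 6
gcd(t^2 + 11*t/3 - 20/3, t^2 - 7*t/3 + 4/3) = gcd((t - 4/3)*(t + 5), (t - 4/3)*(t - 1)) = t - 4/3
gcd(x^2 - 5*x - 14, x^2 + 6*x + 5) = 1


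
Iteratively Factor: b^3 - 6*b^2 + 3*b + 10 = (b + 1)*(b^2 - 7*b + 10) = (b - 5)*(b + 1)*(b - 2)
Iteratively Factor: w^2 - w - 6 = (w + 2)*(w - 3)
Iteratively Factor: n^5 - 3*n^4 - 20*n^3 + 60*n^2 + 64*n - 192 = (n - 3)*(n^4 - 20*n^2 + 64) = (n - 4)*(n - 3)*(n^3 + 4*n^2 - 4*n - 16) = (n - 4)*(n - 3)*(n + 2)*(n^2 + 2*n - 8) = (n - 4)*(n - 3)*(n + 2)*(n + 4)*(n - 2)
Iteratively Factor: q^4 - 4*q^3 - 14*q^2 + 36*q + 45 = (q - 3)*(q^3 - q^2 - 17*q - 15) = (q - 3)*(q + 3)*(q^2 - 4*q - 5) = (q - 5)*(q - 3)*(q + 3)*(q + 1)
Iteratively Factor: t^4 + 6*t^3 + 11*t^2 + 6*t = (t + 1)*(t^3 + 5*t^2 + 6*t) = (t + 1)*(t + 2)*(t^2 + 3*t) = (t + 1)*(t + 2)*(t + 3)*(t)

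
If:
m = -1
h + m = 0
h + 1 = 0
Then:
No Solution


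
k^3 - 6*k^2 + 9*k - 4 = (k - 4)*(k - 1)^2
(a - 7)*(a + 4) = a^2 - 3*a - 28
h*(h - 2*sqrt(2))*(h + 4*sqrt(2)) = h^3 + 2*sqrt(2)*h^2 - 16*h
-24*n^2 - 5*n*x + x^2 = (-8*n + x)*(3*n + x)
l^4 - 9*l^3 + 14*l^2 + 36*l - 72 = (l - 6)*(l - 3)*(l - 2)*(l + 2)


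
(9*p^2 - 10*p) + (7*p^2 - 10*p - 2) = 16*p^2 - 20*p - 2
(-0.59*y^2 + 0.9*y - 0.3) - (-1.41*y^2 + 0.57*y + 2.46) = 0.82*y^2 + 0.33*y - 2.76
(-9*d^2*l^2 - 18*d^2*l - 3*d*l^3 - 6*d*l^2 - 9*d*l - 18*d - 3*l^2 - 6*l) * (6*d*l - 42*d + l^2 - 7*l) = -54*d^3*l^3 + 270*d^3*l^2 + 756*d^3*l - 27*d^2*l^4 + 135*d^2*l^3 + 324*d^2*l^2 + 270*d^2*l + 756*d^2 - 3*d*l^5 + 15*d*l^4 + 15*d*l^3 + 135*d*l^2 + 378*d*l - 3*l^4 + 15*l^3 + 42*l^2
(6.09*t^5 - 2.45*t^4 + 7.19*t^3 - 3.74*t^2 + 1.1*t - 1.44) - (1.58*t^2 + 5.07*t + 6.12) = 6.09*t^5 - 2.45*t^4 + 7.19*t^3 - 5.32*t^2 - 3.97*t - 7.56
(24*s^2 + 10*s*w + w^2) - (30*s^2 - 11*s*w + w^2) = -6*s^2 + 21*s*w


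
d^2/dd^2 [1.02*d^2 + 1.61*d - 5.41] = 2.04000000000000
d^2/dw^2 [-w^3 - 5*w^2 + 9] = -6*w - 10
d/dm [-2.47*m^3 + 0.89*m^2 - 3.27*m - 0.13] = -7.41*m^2 + 1.78*m - 3.27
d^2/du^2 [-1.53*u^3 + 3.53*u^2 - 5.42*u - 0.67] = 7.06 - 9.18*u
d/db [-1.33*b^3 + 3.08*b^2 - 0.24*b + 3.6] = -3.99*b^2 + 6.16*b - 0.24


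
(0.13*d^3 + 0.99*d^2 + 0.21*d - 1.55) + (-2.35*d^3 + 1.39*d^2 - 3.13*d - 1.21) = -2.22*d^3 + 2.38*d^2 - 2.92*d - 2.76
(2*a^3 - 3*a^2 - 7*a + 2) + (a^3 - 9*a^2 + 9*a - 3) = 3*a^3 - 12*a^2 + 2*a - 1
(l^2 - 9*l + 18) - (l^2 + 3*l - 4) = 22 - 12*l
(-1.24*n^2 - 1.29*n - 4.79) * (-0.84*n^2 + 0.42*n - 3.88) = 1.0416*n^4 + 0.5628*n^3 + 8.293*n^2 + 2.9934*n + 18.5852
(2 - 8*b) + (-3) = -8*b - 1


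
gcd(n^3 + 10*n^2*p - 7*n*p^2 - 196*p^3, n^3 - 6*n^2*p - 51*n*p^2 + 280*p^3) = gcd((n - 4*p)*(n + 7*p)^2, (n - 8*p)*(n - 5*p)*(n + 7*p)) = n + 7*p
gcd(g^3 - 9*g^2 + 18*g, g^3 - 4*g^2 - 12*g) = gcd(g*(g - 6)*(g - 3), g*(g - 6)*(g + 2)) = g^2 - 6*g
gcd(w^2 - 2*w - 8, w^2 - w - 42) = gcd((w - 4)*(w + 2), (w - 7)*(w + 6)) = 1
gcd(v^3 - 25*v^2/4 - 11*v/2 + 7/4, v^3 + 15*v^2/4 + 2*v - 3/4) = v^2 + 3*v/4 - 1/4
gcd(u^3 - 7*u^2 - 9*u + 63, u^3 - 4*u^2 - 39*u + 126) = u^2 - 10*u + 21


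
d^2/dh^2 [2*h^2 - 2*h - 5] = 4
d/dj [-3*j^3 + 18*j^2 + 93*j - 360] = -9*j^2 + 36*j + 93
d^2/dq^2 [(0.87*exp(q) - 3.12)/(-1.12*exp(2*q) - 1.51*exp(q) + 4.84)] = (-1.091328*exp(4*q) + 17.126256*exp(3*q) - 12.466944*exp(2*q) + 68.407188*exp(q) + 2.421936)*exp(q)/(1.404928*exp(6*q) + 5.682432*exp(5*q) - 10.552752*exp(4*q) - 45.669497*exp(3*q) + 45.602964*exp(2*q) + 106.117968*exp(q) - 113.379904)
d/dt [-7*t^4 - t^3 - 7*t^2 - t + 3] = -28*t^3 - 3*t^2 - 14*t - 1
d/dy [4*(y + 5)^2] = 8*y + 40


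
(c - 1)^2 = c^2 - 2*c + 1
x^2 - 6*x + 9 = (x - 3)^2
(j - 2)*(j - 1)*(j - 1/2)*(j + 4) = j^4 + j^3/2 - 21*j^2/2 + 13*j - 4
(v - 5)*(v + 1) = v^2 - 4*v - 5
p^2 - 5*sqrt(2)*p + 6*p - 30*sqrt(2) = (p + 6)*(p - 5*sqrt(2))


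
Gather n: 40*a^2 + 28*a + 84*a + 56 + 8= 40*a^2 + 112*a + 64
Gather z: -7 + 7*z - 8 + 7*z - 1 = 14*z - 16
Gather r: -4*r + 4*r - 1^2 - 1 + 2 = 0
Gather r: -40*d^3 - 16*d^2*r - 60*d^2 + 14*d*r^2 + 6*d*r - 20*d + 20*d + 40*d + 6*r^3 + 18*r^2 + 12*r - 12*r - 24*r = -40*d^3 - 60*d^2 + 40*d + 6*r^3 + r^2*(14*d + 18) + r*(-16*d^2 + 6*d - 24)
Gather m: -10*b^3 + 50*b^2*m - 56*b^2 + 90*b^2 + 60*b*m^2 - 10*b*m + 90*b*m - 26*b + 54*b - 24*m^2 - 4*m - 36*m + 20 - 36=-10*b^3 + 34*b^2 + 28*b + m^2*(60*b - 24) + m*(50*b^2 + 80*b - 40) - 16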